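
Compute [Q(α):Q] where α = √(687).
[Q(α):Q] = 2

[Q(α):Q] equals the degree of the minimal polynomial of α. Here α^2 = 687 and x^2 - 687 is irreducible (d = 687 is squarefree, ≠ 1, hence not a square), so deg(m_α) = 2. Thus [Q(α):Q] = 2.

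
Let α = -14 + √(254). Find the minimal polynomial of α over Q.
m_α(x) = x^2 + 28x - 58

From α + 14 = √(254), squaring gives (α + 14)^2 = 254, i.e. α^2 + 28α + 196 = 254, so α^2 + 28α - 58 = 0. The discriminant of x^2 + 28x - 58 is (28)^2 - 4·(-58) = 784 + 232 = 1016, and 4·(254) is not a perfect square in Q since 254 is squarefree and ≠ 1. Hence x^2 + 28x - 58 is irreducible over Q and is the minimal polynomial of α.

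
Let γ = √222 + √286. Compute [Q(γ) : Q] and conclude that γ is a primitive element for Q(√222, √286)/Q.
[Q(γ) : Q] = 4 (equivalently, Q(γ) = Q(√222, √286))

Obviously Q(γ) ⊆ Q(√222, √286), and [Q(√222, √286):Q] = 4 (since 222, 286 are distinct squarefree integers > 1 with 63492 not a perfect square). To show equality we compute the minimal polynomial of γ. From γ = √222 + √286: γ^2 = 222 + 2√(63492) + 286 = 508 + 2√(63492), so γ^2 - 508 = 2√(63492); squaring, (γ^2 - 508)^2 = 4·63492, i.e. γ^4 - 1016γ^2 + 258064 - 253968 = 0, i.e. γ^4 - 1016γ^2 + 4096 = 0. So γ is a root of x^4 - 1016x^2 + 4096. This polynomial is irreducible over Q: it has no rational root (each ±√222 ± √286 is irrational), and any factorization into two quadratics over Q would force √(63492) ∈ Q (pairing opposite roots) or √222, √286 ∈ Q (other pairings), all impossible. Hence [Q(γ):Q] = 4 = [Q(√222, √286):Q], so Q(γ) = Q(√222, √286).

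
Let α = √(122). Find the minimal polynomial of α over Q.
m_α(x) = x^2 - 122

α satisfies α^2 - 122 = 0, so x^2 - 122 annihilates α. Since d = 122 is squarefree and ≠ 1, it is not a perfect square in Q, so x^2 - 122 has no rational root and is therefore irreducible over Q (a degree-2 polynomial over a field is irreducible iff it has no root). Hence m_α(x) = x^2 - 122.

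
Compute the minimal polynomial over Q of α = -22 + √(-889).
m_α(x) = x^2 + 44x + 1373

From α + 22 = √(-889), squaring gives (α + 22)^2 = -889, i.e. α^2 + 44α + 484 = -889, so α^2 + 44α + 1373 = 0. The discriminant of x^2 + 44x + 1373 is (44)^2 - 4·(1373) = 1936 - 5492 = -3556, and 4·(-889) is not a perfect square in Q since -889 is squarefree and ≠ 1. Hence x^2 + 44x + 1373 is irreducible over Q and is the minimal polynomial of α.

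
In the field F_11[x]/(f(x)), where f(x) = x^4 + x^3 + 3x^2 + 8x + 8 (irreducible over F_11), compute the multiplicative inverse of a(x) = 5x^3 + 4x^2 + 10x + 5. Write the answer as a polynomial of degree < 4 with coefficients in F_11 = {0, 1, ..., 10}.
a(x)^(-1) ≡ 6x^3 + 2x^2 + 7x + 8 (mod f(x))

Since f is irreducible over F_11, F_11[x]/(f) is a field and a(x) ≠ 0 has an inverse. Apply the extended Euclidean algorithm to f(x) and a(x) in F_11[x]: f(x) = (9x + 4)·a(x) + (7x^2 + 10);  a(x) = (7x + 10)·(7x^2 + 10) + (6x + 4);  (7x^2 + 10) = (3x + 9)·(6x + 4) + (7). The last nonzero remainder is the constant 7 = gcd(f, a) in F_11. Back-substituting through the division chain expresses 7 = s(x)·a(x) + t(x)·f(x) with s(x) ≡ 9x^3 + 3x^2 + 5x + 1 (mod f), so (9x^3 + 3x^2 + 5x + 1)·a(x) ≡ 7 (mod f). Multiplying by 7^(-1) ≡ 8 in F_11 gives a(x)^(-1) ≡ 8·(9x^3 + 3x^2 + 5x + 1) ≡ 6x^3 + 2x^2 + 7x + 8 (mod f). Check: (5x^3 + 4x^2 + 10x + 5)·(6x^3 + 2x^2 + 7x + 8) = 8x^6 + x^5 + 4x^4 + 8x^3 + 2x^2 + 5x + 7 ≡ 1 (mod x^4 + x^3 + 3x^2 + 8x + 8).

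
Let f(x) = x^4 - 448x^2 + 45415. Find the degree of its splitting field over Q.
[K : Q] = 4

Solving the quadratic in x^2: x^2 = (448 ± √(448^2 - 4·45415))/2 = (448 ± √19044)/2 = (448 ± 138)/2, giving x^2 = 293 or x^2 = 155. So f(x) = (x^2 - 293)(x^2 - 155) and the roots of f are ±√293, ±√155. Hence the splitting field is K = Q(√293, √155). Since 293 and 155 are distinct squarefree integers > 1, their product 45415 is not a perfect square, so √155 ∉ Q(√293). By the tower law [K:Q] = [Q(√293,√155):Q(√293)] · [Q(√293):Q] = 2 · 2 = 4.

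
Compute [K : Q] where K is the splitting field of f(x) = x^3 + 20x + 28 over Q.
[K : Q] = 6

By the rational root test, any rational root of the monic integer polynomial f(x) = x^3 + 20x + 28 must be an integer dividing the constant term 28, i.e. one of ±{1, 2, 4, 7, 14, 28}. Evaluating: f(1) = 49, f(-1) = 7, f(2) = 76, f(-2) = -20, f(4) = 172, f(-4) = -116, f(7) = 511, f(-7) = -455, f(14) = 3052, f(-14) = -2996, f(28) = 22540, f(-28) = -22484; none is 0, so f has no rational root and is therefore irreducible over Q (a cubic with no linear factor over a field is irreducible). For an irreducible cubic, the Galois group is A_3 or S_3 according as the discriminant disc(f) = -4a^3 - 27b^2 = -4·(20)^3 - 27·(28)^2 = -53168 is or is not a square in Q. Here disc(f) = -53168 is not a perfect square in Q, so the Galois group of f over Q is not contained in A_3 and must be all of S_3. The splitting field has degree |S_3| = 6 over Q, so [K : Q] = 6.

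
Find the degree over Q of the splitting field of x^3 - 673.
[K : Q] = 6

The roots of x^3 - 673 are ∛673, ω∛673, ω^2∛673 where ω = e^(2πi/3) is a primitive cube root of unity, so K = Q(∛673, ω). Now [Q(∛673):Q] = 3 (since 673 is not a perfect cube, x^3 - 673 is irreducible) and [Q(ω):Q] = 2. Both 2 and 3 divide [K:Q], and [K:Q] ≤ 3·2 = 6, so [K:Q] = 6. (Equivalently: Q(∛673) ⊂ R but ω ∉ R, so [K : Q(∛673)] = 2.)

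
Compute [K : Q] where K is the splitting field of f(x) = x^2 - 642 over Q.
[K : Q] = 2

f(x) = x^2 - 642 factors as (x - √642)(x + √642). The splitting field is K = Q(√642). Since 642 is squarefree and > 1, it is not a perfect square, so x^2 - 642 is irreducible over Q and [Q(√642) : Q] = 2. Hence [K : Q] = 2.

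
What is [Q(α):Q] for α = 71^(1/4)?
[Q(α):Q] = 4

α is a root of x^4 - 71. By Eisenstein's criterion at the prime p = 71 (which divides the constant term 71 but p^2 = 5041 does not, since 71 is squarefree), x^4 - 71 is irreducible over Q. Hence [Q(α):Q] = 4.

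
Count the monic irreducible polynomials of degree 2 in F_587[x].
There are 171991 monic irreducible polynomials of degree 2 over F_587

Each element of F_{587^2} that lies in no proper subfield is a root of exactly one monic irreducible of degree 2 over F_587, and each such polynomial has 2 distinct roots in F_{587^2}. By Möbius inversion the count is N_587(2) = (1/2) Σ_{d|2} μ(2/d) · 587^d = (1/2)(μ(2)·587^1 + μ(1)·587^2) = 343982/2 = 171991.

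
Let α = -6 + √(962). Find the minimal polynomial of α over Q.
m_α(x) = x^2 + 12x - 926

From α + 6 = √(962), squaring gives (α + 6)^2 = 962, i.e. α^2 + 12α + 36 = 962, so α^2 + 12α - 926 = 0. The discriminant of x^2 + 12x - 926 is (12)^2 - 4·(-926) = 144 + 3704 = 3848, and 4·(962) is not a perfect square in Q since 962 is squarefree and ≠ 1. Hence x^2 + 12x - 926 is irreducible over Q and is the minimal polynomial of α.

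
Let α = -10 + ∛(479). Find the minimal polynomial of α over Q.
m_α(x) = x^3 + 30x^2 + 300x + 521

Set β = α + 10 = ∛(479), so β^3 = 479. Then (α + 10)^3 - 479 = 0, i.e. α is a root of g(x) = (x + 10)^3 - 479 = x^3 + 30x^2 + 300x + 521. Since g(x) = h(x + 10) where h(x) = x^3 - 479, and h is irreducible over Q (because 479 is not a perfect cube, so h has no rational root, and a monic cubic with no rational root is irreducible), g is also irreducible (irreducibility is preserved under the substitution x → x + 10). Hence m_α(x) = x^3 + 30x^2 + 300x + 521.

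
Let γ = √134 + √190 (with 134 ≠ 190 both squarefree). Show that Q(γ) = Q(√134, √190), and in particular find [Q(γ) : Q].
[Q(γ) : Q] = 4 (equivalently, Q(γ) = Q(√134, √190))

Obviously Q(γ) ⊆ Q(√134, √190), and [Q(√134, √190):Q] = 4 (since 134, 190 are distinct squarefree integers > 1 with 25460 not a perfect square). To show equality we compute the minimal polynomial of γ. From γ = √134 + √190: γ^2 = 134 + 2√(25460) + 190 = 324 + 2√(25460), so γ^2 - 324 = 2√(25460); squaring, (γ^2 - 324)^2 = 4·25460, i.e. γ^4 - 648γ^2 + 104976 - 101840 = 0, i.e. γ^4 - 648γ^2 + 3136 = 0. So γ is a root of x^4 - 648x^2 + 3136. This polynomial is irreducible over Q: it has no rational root (each ±√134 ± √190 is irrational), and any factorization into two quadratics over Q would force √(25460) ∈ Q (pairing opposite roots) or √134, √190 ∈ Q (other pairings), all impossible. Hence [Q(γ):Q] = 4 = [Q(√134, √190):Q], so Q(γ) = Q(√134, √190).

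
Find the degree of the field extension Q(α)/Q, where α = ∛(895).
[Q(α):Q] = 3

The minimal polynomial of α is x^3 - 895, irreducible over Q since 895 is not a perfect cube (so x^3 - 895 has no rational root). Hence [Q(α):Q] = deg(m_α) = 3.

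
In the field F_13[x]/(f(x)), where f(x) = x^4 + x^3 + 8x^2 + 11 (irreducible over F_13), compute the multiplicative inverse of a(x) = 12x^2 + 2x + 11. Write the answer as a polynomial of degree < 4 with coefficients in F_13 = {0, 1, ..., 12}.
a(x)^(-1) ≡ 9x^3 + 9x^2 + 2x + 11 (mod f(x))

Since f is irreducible over F_13, F_13[x]/(f) is a field and a(x) ≠ 0 has an inverse. Apply the extended Euclidean algorithm to f(x) and a(x) in F_13[x]: f(x) = (12x^2 + 10x + 1)·a(x) + (5x);  a(x) = (5x + 3)·(5x) + (11). The last nonzero remainder is the constant 11 = gcd(f, a) in F_13. Back-substituting through the division chain expresses 11 = s(x)·a(x) + t(x)·f(x) with s(x) ≡ 8x^3 + 8x^2 + 9x + 4 (mod f), so (8x^3 + 8x^2 + 9x + 4)·a(x) ≡ 11 (mod f). Multiplying by 11^(-1) ≡ 6 in F_13 gives a(x)^(-1) ≡ 6·(8x^3 + 8x^2 + 9x + 4) ≡ 9x^3 + 9x^2 + 2x + 11 (mod f). Check: (12x^2 + 2x + 11)·(9x^3 + 9x^2 + 2x + 11) = 4x^5 + 9x^4 + 11x^3 + x^2 + 5x + 4 ≡ 1 (mod x^4 + x^3 + 8x^2 + 11).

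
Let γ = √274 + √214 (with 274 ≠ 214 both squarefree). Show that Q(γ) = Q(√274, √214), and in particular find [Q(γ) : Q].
[Q(γ) : Q] = 4 (equivalently, Q(γ) = Q(√274, √214))

Obviously Q(γ) ⊆ Q(√274, √214), and [Q(√274, √214):Q] = 4 (since 274, 214 are distinct squarefree integers > 1 with 58636 not a perfect square). To show equality we compute the minimal polynomial of γ. From γ = √274 + √214: γ^2 = 274 + 2√(58636) + 214 = 488 + 2√(58636), so γ^2 - 488 = 2√(58636); squaring, (γ^2 - 488)^2 = 4·58636, i.e. γ^4 - 976γ^2 + 238144 - 234544 = 0, i.e. γ^4 - 976γ^2 + 3600 = 0. So γ is a root of x^4 - 976x^2 + 3600. This polynomial is irreducible over Q: it has no rational root (each ±√274 ± √214 is irrational), and any factorization into two quadratics over Q would force √(58636) ∈ Q (pairing opposite roots) or √274, √214 ∈ Q (other pairings), all impossible. Hence [Q(γ):Q] = 4 = [Q(√274, √214):Q], so Q(γ) = Q(√274, √214).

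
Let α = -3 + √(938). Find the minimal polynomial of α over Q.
m_α(x) = x^2 + 6x - 929

From α + 3 = √(938), squaring gives (α + 3)^2 = 938, i.e. α^2 + 6α + 9 = 938, so α^2 + 6α - 929 = 0. The discriminant of x^2 + 6x - 929 is (6)^2 - 4·(-929) = 36 + 3716 = 3752, and 4·(938) is not a perfect square in Q since 938 is squarefree and ≠ 1. Hence x^2 + 6x - 929 is irreducible over Q and is the minimal polynomial of α.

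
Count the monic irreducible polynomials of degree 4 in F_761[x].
There are 83845138380 monic irreducible polynomials of degree 4 over F_761

Each element of F_{761^4} that lies in no proper subfield is a root of exactly one monic irreducible of degree 4 over F_761, and each such polynomial has 4 distinct roots in F_{761^4}. By Möbius inversion the count is N_761(4) = (1/4) Σ_{d|4} μ(4/d) · 761^d = (1/4)(μ(4)·761^1 + μ(2)·761^2 + μ(1)·761^4) = 335380553520/4 = 83845138380.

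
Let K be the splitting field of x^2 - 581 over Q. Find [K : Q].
[K : Q] = 2

f(x) = x^2 - 581 factors as (x - √581)(x + √581). The splitting field is K = Q(√581). Since 581 is squarefree and > 1, it is not a perfect square, so x^2 - 581 is irreducible over Q and [Q(√581) : Q] = 2. Hence [K : Q] = 2.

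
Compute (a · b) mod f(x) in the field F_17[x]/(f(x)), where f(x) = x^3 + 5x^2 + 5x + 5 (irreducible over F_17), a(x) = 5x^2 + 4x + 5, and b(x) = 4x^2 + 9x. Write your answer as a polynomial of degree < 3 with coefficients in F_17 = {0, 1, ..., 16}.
a · b ≡ 15x^2 + 4x + 8 (mod f(x))

Multiply in F_17[x]: a(x)·b(x) = (5x^2 + 4x + 5)·(4x^2 + 9x) = 3x^4 + 10x^3 + 5x^2 + 11x. This has degree ≥ 3, so divide by f(x) over F_17: 3x^4 + 10x^3 + 5x^2 + 11x = (3x + 12)·(x^3 + 5x^2 + 5x + 5) + (15x^2 + 4x + 8). Hence a·b ≡ 15x^2 + 4x + 8 (mod f). (F_17[x]/(f) is a field with 17^3 = 4913 elements since f is irreducible of degree 3.)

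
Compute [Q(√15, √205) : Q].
[Q(√15, √205) : Q] = 4

[Q(√15):Q] = 2 (min poly x^2 - 15, irreducible since 15 is squarefree > 1). For the top step, suppose √205 ∈ Q(√15), say √205 = c + d√15 with c, d ∈ Q. Squaring: 205 = c^2 + 15d^2 + 2cd√15. Since √15 ∉ Q this forces 2cd = 0. If d = 0 then √205 = c ∈ Q, contradicting 205 squarefree > 1. If c = 0 then 205 = 15d^2, so 15·205 = (15d)^2 is a perfect square in Q — but 15·205 = 3075 is not a perfect square (since 15 and 205 are distinct squarefree integers). Contradiction. Hence √205 ∉ Q(√15), so x^2 - 205 stays irreducible over Q(√15) and [Q(√15, √205) : Q(√15)] = 2. By the tower law, [Q(√15, √205) : Q] = 2 · 2 = 4.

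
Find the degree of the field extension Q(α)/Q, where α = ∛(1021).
[Q(α):Q] = 3

The minimal polynomial of α is x^3 - 1021, irreducible over Q since 1021 is not a perfect cube (so x^3 - 1021 has no rational root). Hence [Q(α):Q] = deg(m_α) = 3.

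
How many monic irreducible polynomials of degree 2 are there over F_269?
There are 36046 monic irreducible polynomials of degree 2 over F_269

Each element of F_{269^2} that lies in no proper subfield is a root of exactly one monic irreducible of degree 2 over F_269, and each such polynomial has 2 distinct roots in F_{269^2}. By Möbius inversion the count is N_269(2) = (1/2) Σ_{d|2} μ(2/d) · 269^d = (1/2)(μ(2)·269^1 + μ(1)·269^2) = 72092/2 = 36046.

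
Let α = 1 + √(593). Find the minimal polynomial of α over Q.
m_α(x) = x^2 - 2x - 592

From α - 1 = √(593), squaring gives (α - 1)^2 = 593, i.e. α^2 - 2α + 1 = 593, so α^2 - 2α - 592 = 0. The discriminant of x^2 - 2x - 592 is (-2)^2 - 4·(-592) = 4 + 2368 = 2372, and 4·(593) is not a perfect square in Q since 593 is squarefree and ≠ 1. Hence x^2 - 2x - 592 is irreducible over Q and is the minimal polynomial of α.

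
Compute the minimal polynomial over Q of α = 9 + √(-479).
m_α(x) = x^2 - 18x + 560

From α - 9 = √(-479), squaring gives (α - 9)^2 = -479, i.e. α^2 - 18α + 81 = -479, so α^2 - 18α + 560 = 0. The discriminant of x^2 - 18x + 560 is (-18)^2 - 4·(560) = 324 - 2240 = -1916, and 4·(-479) is not a perfect square in Q since -479 is squarefree and ≠ 1. Hence x^2 - 18x + 560 is irreducible over Q and is the minimal polynomial of α.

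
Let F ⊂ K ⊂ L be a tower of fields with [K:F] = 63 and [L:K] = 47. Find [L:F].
[L:F] = 2961

The tower law says that for any tower of field extensions F ⊂ K ⊂ L with finite degrees, [L:F] = [L:K] · [K:F]. Here this gives [L:F] = 47 · 63 = 2961.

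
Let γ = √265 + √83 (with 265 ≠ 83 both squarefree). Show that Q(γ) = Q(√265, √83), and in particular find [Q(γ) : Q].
[Q(γ) : Q] = 4 (equivalently, Q(γ) = Q(√265, √83))

Obviously Q(γ) ⊆ Q(√265, √83), and [Q(√265, √83):Q] = 4 (since 265, 83 are distinct squarefree integers > 1 with 21995 not a perfect square). To show equality we compute the minimal polynomial of γ. From γ = √265 + √83: γ^2 = 265 + 2√(21995) + 83 = 348 + 2√(21995), so γ^2 - 348 = 2√(21995); squaring, (γ^2 - 348)^2 = 4·21995, i.e. γ^4 - 696γ^2 + 121104 - 87980 = 0, i.e. γ^4 - 696γ^2 + 33124 = 0. So γ is a root of x^4 - 696x^2 + 33124. This polynomial is irreducible over Q: it has no rational root (each ±√265 ± √83 is irrational), and any factorization into two quadratics over Q would force √(21995) ∈ Q (pairing opposite roots) or √265, √83 ∈ Q (other pairings), all impossible. Hence [Q(γ):Q] = 4 = [Q(√265, √83):Q], so Q(γ) = Q(√265, √83).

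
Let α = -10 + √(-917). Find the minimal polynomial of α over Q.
m_α(x) = x^2 + 20x + 1017

From α + 10 = √(-917), squaring gives (α + 10)^2 = -917, i.e. α^2 + 20α + 100 = -917, so α^2 + 20α + 1017 = 0. The discriminant of x^2 + 20x + 1017 is (20)^2 - 4·(1017) = 400 - 4068 = -3668, and 4·(-917) is not a perfect square in Q since -917 is squarefree and ≠ 1. Hence x^2 + 20x + 1017 is irreducible over Q and is the minimal polynomial of α.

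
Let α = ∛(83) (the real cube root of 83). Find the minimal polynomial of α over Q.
m_α(x) = x^3 - 83

α satisfies α^3 = 83, so x^3 - 83 annihilates α. By the rational root test, a rational root p/q (in lowest terms) of x^3 - 83 would satisfy p^3 = 83 q^3, forcing q = 1 and p^3 = 83; but 83 is not a perfect cube, contradiction. A monic cubic over Q with no rational root is irreducible (any nontrivial factorization would include a linear factor). Hence x^3 - 83 is the minimal polynomial of α, and in particular [Q(α):Q] = 3.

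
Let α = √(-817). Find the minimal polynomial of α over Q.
m_α(x) = x^2 + 817

α satisfies α^2 + 817 = 0, so x^2 + 817 annihilates α. Since d = -817 is squarefree and ≠ 1, it is not a perfect square in Q, so x^2 + 817 has no rational root and is therefore irreducible over Q (a degree-2 polynomial over a field is irreducible iff it has no root). Hence m_α(x) = x^2 + 817.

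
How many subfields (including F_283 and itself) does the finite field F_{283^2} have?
F_{283^2} has 2 subfields

The subfields of F_{p^n} are exactly the fields F_{p^d} for d | n (each is the fixed field of the unique index-d subgroup of Gal(F_{p^n}/F_p) ≅ Z/nZ). The divisors of n = 2 are {1, 2}, giving 2 subfields: F_{283^1}, F_{283^2}.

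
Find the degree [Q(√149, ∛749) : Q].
[Q(√149, ∛749) : Q] = 6

Let L = Q(√149, ∛749). Since Q(√149) ⊂ L and [Q(√149):Q] = 2, the tower law gives 2 | [L:Q]. Likewise Q(∛749) ⊂ L with [Q(∛749):Q] = 3 (because 749 is not a perfect cube), so 3 | [L:Q]. As gcd(2,3) = 1, [L:Q] is divisible by 6. Conversely L is generated over Q by √149 and ∛749, so [L:Q] ≤ 2·3 = 6. Therefore [Q(√149, ∛749) : Q] = 6.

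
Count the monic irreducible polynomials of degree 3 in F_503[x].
There are 42421008 monic irreducible polynomials of degree 3 over F_503

Each element of F_{503^3} that lies in no proper subfield is a root of exactly one monic irreducible of degree 3 over F_503, and each such polynomial has 3 distinct roots in F_{503^3}. By Möbius inversion the count is N_503(3) = (1/3) Σ_{d|3} μ(3/d) · 503^d = (1/3)(μ(3)·503^1 + μ(1)·503^3) = 127263024/3 = 42421008.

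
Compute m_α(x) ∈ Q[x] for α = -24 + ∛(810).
m_α(x) = x^3 + 72x^2 + 1728x + 13014

Set β = α + 24 = ∛(810), so β^3 = 810. Then (α + 24)^3 - 810 = 0, i.e. α is a root of g(x) = (x + 24)^3 - 810 = x^3 + 72x^2 + 1728x + 13014. Since g(x) = h(x + 24) where h(x) = x^3 - 810, and h is irreducible over Q (because 810 is not a perfect cube, so h has no rational root, and a monic cubic with no rational root is irreducible), g is also irreducible (irreducibility is preserved under the substitution x → x + 24). Hence m_α(x) = x^3 + 72x^2 + 1728x + 13014.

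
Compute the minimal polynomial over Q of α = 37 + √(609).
m_α(x) = x^2 - 74x + 760

From α - 37 = √(609), squaring gives (α - 37)^2 = 609, i.e. α^2 - 74α + 1369 = 609, so α^2 - 74α + 760 = 0. The discriminant of x^2 - 74x + 760 is (-74)^2 - 4·(760) = 5476 - 3040 = 2436, and 4·(609) is not a perfect square in Q since 609 is squarefree and ≠ 1. Hence x^2 - 74x + 760 is irreducible over Q and is the minimal polynomial of α.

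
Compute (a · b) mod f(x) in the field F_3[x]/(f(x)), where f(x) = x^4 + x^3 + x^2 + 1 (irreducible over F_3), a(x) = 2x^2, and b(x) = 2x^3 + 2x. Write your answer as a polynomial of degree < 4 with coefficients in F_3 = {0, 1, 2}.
a · b ≡ x^3 + x^2 + 2x + 1 (mod f(x))

Multiply in F_3[x]: a(x)·b(x) = (2x^2)·(2x^3 + 2x) = x^5 + x^3. This has degree ≥ 4, so divide by f(x) over F_3: x^5 + x^3 = (x + 2)·(x^4 + x^3 + x^2 + 1) + (x^3 + x^2 + 2x + 1). Hence a·b ≡ x^3 + x^2 + 2x + 1 (mod f). (F_3[x]/(f) is a field with 3^4 = 81 elements since f is irreducible of degree 4.)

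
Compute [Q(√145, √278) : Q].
[Q(√145, √278) : Q] = 4

[Q(√145):Q] = 2 (min poly x^2 - 145, irreducible since 145 is squarefree > 1). For the top step, suppose √278 ∈ Q(√145), say √278 = c + d√145 with c, d ∈ Q. Squaring: 278 = c^2 + 145d^2 + 2cd√145. Since √145 ∉ Q this forces 2cd = 0. If d = 0 then √278 = c ∈ Q, contradicting 278 squarefree > 1. If c = 0 then 278 = 145d^2, so 145·278 = (145d)^2 is a perfect square in Q — but 145·278 = 40310 is not a perfect square (since 145 and 278 are distinct squarefree integers). Contradiction. Hence √278 ∉ Q(√145), so x^2 - 278 stays irreducible over Q(√145) and [Q(√145, √278) : Q(√145)] = 2. By the tower law, [Q(√145, √278) : Q] = 2 · 2 = 4.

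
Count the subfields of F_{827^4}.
F_{827^4} has 3 subfields

The subfields of F_{p^n} are exactly the fields F_{p^d} for d | n (each is the fixed field of the unique index-d subgroup of Gal(F_{p^n}/F_p) ≅ Z/nZ). The divisors of n = 4 are {1, 2, 4}, giving 3 subfields: F_{827^1}, F_{827^2}, F_{827^4}.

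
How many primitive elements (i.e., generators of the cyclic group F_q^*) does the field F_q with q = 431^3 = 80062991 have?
There are φ(80062990) = 26345088 primitive elements

F_q^* is cyclic of order q - 1 = 80062990. A cyclic group of order m has exactly φ(m) generators. Here m = 80062990 = 2 · 5 · 7 · 43 · 67 · 397, so the number of primitive elements is φ(80062990) = 26345088.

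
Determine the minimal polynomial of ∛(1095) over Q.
m_α(x) = x^3 - 1095

α satisfies α^3 = 1095, so x^3 - 1095 annihilates α. By the rational root test, a rational root p/q (in lowest terms) of x^3 - 1095 would satisfy p^3 = 1095 q^3, forcing q = 1 and p^3 = 1095; but 1095 is not a perfect cube, contradiction. A monic cubic over Q with no rational root is irreducible (any nontrivial factorization would include a linear factor). Hence x^3 - 1095 is the minimal polynomial of α, and in particular [Q(α):Q] = 3.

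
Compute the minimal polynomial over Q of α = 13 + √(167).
m_α(x) = x^2 - 26x + 2

From α - 13 = √(167), squaring gives (α - 13)^2 = 167, i.e. α^2 - 26α + 169 = 167, so α^2 - 26α + 2 = 0. The discriminant of x^2 - 26x + 2 is (-26)^2 - 4·(2) = 676 - 8 = 668, and 4·(167) is not a perfect square in Q since 167 is squarefree and ≠ 1. Hence x^2 - 26x + 2 is irreducible over Q and is the minimal polynomial of α.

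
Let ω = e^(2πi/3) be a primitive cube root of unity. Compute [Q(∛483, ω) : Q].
[Q(∛483, ω) : Q] = 6

[Q(∛483):Q] = 3 (min poly x^3 - 483, irreducible since 483 is not a perfect cube). [Q(ω):Q] = 2 (min poly x^2 + x + 1). Since Q(∛483) ⊂ R and ω ∉ R, we have ω ∉ Q(∛483), so x^2 + x + 1 remains irreducible over Q(∛483) and [Q(∛483, ω) : Q(∛483)] = 2. By the tower law, [Q(∛483, ω) : Q] = 3 · 2 = 6. (In fact Q(∛483, ω) is the splitting field of x^3 - 483 over Q.)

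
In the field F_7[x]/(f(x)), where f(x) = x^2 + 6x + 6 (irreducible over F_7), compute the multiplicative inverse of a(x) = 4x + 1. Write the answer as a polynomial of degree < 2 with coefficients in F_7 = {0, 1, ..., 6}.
a(x)^(-1) ≡ x + 4 (mod f(x))

Since f is irreducible over F_7, F_7[x]/(f) is a field and a(x) ≠ 0 has an inverse. Apply the extended Euclidean algorithm to f(x) and a(x) in F_7[x]: f(x) = (2x + 1)·a(x) + (5). The last nonzero remainder is the constant 5 = gcd(f, a) in F_7. Back-substituting through the division chain expresses 5 = s(x)·a(x) + t(x)·f(x) with s(x) ≡ 5x + 6 (mod f), so (5x + 6)·a(x) ≡ 5 (mod f). Multiplying by 5^(-1) ≡ 3 in F_7 gives a(x)^(-1) ≡ 3·(5x + 6) ≡ x + 4 (mod f). Check: (4x + 1)·(x + 4) = 4x^2 + 3x + 4 ≡ 1 (mod x^2 + 6x + 6).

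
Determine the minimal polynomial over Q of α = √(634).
m_α(x) = x^2 - 634

α satisfies α^2 - 634 = 0, so x^2 - 634 annihilates α. Since d = 634 is squarefree and ≠ 1, it is not a perfect square in Q, so x^2 - 634 has no rational root and is therefore irreducible over Q (a degree-2 polynomial over a field is irreducible iff it has no root). Hence m_α(x) = x^2 - 634.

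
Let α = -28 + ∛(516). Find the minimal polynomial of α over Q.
m_α(x) = x^3 + 84x^2 + 2352x + 21436

Set β = α + 28 = ∛(516), so β^3 = 516. Then (α + 28)^3 - 516 = 0, i.e. α is a root of g(x) = (x + 28)^3 - 516 = x^3 + 84x^2 + 2352x + 21436. Since g(x) = h(x + 28) where h(x) = x^3 - 516, and h is irreducible over Q (because 516 is not a perfect cube, so h has no rational root, and a monic cubic with no rational root is irreducible), g is also irreducible (irreducibility is preserved under the substitution x → x + 28). Hence m_α(x) = x^3 + 84x^2 + 2352x + 21436.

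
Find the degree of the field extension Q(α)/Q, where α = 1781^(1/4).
[Q(α):Q] = 4

α is a root of x^4 - 1781. By Eisenstein's criterion at the prime p = 13 (which divides the constant term 1781 but p^2 = 169 does not, since 1781 is squarefree), x^4 - 1781 is irreducible over Q. Hence [Q(α):Q] = 4.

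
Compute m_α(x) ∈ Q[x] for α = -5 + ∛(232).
m_α(x) = x^3 + 15x^2 + 75x - 107

Set β = α + 5 = ∛(232), so β^3 = 232. Then (α + 5)^3 - 232 = 0, i.e. α is a root of g(x) = (x + 5)^3 - 232 = x^3 + 15x^2 + 75x - 107. Since g(x) = h(x + 5) where h(x) = x^3 - 232, and h is irreducible over Q (because 232 is not a perfect cube, so h has no rational root, and a monic cubic with no rational root is irreducible), g is also irreducible (irreducibility is preserved under the substitution x → x + 5). Hence m_α(x) = x^3 + 15x^2 + 75x - 107.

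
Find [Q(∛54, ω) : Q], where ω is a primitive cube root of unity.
[Q(∛54, ω) : Q] = 6

[Q(∛54):Q] = 3 (min poly x^3 - 54, irreducible since 54 is not a perfect cube). [Q(ω):Q] = 2 (min poly x^2 + x + 1). Since Q(∛54) ⊂ R and ω ∉ R, we have ω ∉ Q(∛54), so x^2 + x + 1 remains irreducible over Q(∛54) and [Q(∛54, ω) : Q(∛54)] = 2. By the tower law, [Q(∛54, ω) : Q] = 3 · 2 = 6. (In fact Q(∛54, ω) is the splitting field of x^3 - 54 over Q.)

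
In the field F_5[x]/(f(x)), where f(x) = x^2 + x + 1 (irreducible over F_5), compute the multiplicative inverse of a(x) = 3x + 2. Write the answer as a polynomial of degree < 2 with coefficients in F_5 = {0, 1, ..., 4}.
a(x)^(-1) ≡ x + 2 (mod f(x))

Since f is irreducible over F_5, F_5[x]/(f) is a field and a(x) ≠ 0 has an inverse. Apply the extended Euclidean algorithm to f(x) and a(x) in F_5[x]: f(x) = (2x + 4)·a(x) + (3). The last nonzero remainder is the constant 3 = gcd(f, a) in F_5. Back-substituting through the division chain expresses 3 = s(x)·a(x) + t(x)·f(x) with s(x) ≡ 3x + 1 (mod f), so (3x + 1)·a(x) ≡ 3 (mod f). Multiplying by 3^(-1) ≡ 2 in F_5 gives a(x)^(-1) ≡ 2·(3x + 1) ≡ x + 2 (mod f). Check: (3x + 2)·(x + 2) = 3x^2 + 3x + 4 ≡ 1 (mod x^2 + x + 1).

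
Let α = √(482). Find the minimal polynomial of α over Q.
m_α(x) = x^2 - 482

α satisfies α^2 - 482 = 0, so x^2 - 482 annihilates α. Since d = 482 is squarefree and ≠ 1, it is not a perfect square in Q, so x^2 - 482 has no rational root and is therefore irreducible over Q (a degree-2 polynomial over a field is irreducible iff it has no root). Hence m_α(x) = x^2 - 482.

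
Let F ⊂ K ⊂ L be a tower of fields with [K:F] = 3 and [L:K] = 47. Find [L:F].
[L:F] = 141

The tower law says that for any tower of field extensions F ⊂ K ⊂ L with finite degrees, [L:F] = [L:K] · [K:F]. Here this gives [L:F] = 47 · 3 = 141.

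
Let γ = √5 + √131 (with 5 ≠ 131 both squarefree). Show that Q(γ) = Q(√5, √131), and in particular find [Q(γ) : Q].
[Q(γ) : Q] = 4 (equivalently, Q(γ) = Q(√5, √131))

Obviously Q(γ) ⊆ Q(√5, √131), and [Q(√5, √131):Q] = 4 (since 5, 131 are distinct squarefree integers > 1 with 655 not a perfect square). To show equality we compute the minimal polynomial of γ. From γ = √5 + √131: γ^2 = 5 + 2√(655) + 131 = 136 + 2√(655), so γ^2 - 136 = 2√(655); squaring, (γ^2 - 136)^2 = 4·655, i.e. γ^4 - 272γ^2 + 18496 - 2620 = 0, i.e. γ^4 - 272γ^2 + 15876 = 0. So γ is a root of x^4 - 272x^2 + 15876. This polynomial is irreducible over Q: it has no rational root (each ±√5 ± √131 is irrational), and any factorization into two quadratics over Q would force √(655) ∈ Q (pairing opposite roots) or √5, √131 ∈ Q (other pairings), all impossible. Hence [Q(γ):Q] = 4 = [Q(√5, √131):Q], so Q(γ) = Q(√5, √131).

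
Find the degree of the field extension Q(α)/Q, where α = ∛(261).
[Q(α):Q] = 3

The minimal polynomial of α is x^3 - 261, irreducible over Q since 261 is not a perfect cube (so x^3 - 261 has no rational root). Hence [Q(α):Q] = deg(m_α) = 3.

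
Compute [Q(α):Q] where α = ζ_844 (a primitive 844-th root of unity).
[Q(α):Q] = 420

The minimal polynomial of ζ_844 over Q is the 844-th cyclotomic polynomial Φ_844(x), which is irreducible over Q and has degree φ(844) = 420. Hence [Q(α):Q] = φ(844) = 420.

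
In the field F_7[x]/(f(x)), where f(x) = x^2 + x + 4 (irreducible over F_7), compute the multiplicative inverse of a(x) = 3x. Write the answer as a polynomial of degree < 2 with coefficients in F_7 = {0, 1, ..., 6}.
a(x)^(-1) ≡ 4x + 4 (mod f(x))

Since f is irreducible over F_7, F_7[x]/(f) is a field and a(x) ≠ 0 has an inverse. Apply the extended Euclidean algorithm to f(x) and a(x) in F_7[x]: f(x) = (5x + 5)·a(x) + (4). The last nonzero remainder is the constant 4 = gcd(f, a) in F_7. Back-substituting through the division chain expresses 4 = s(x)·a(x) + t(x)·f(x) with s(x) ≡ 2x + 2 (mod f), so (2x + 2)·a(x) ≡ 4 (mod f). Multiplying by 4^(-1) ≡ 2 in F_7 gives a(x)^(-1) ≡ 2·(2x + 2) ≡ 4x + 4 (mod f). Check: (3x)·(4x + 4) = 5x^2 + 5x ≡ 1 (mod x^2 + x + 4).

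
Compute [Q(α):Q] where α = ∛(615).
[Q(α):Q] = 3

The minimal polynomial of α is x^3 - 615, irreducible over Q since 615 is not a perfect cube (so x^3 - 615 has no rational root). Hence [Q(α):Q] = deg(m_α) = 3.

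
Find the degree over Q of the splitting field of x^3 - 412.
[K : Q] = 6

The roots of x^3 - 412 are ∛412, ω∛412, ω^2∛412 where ω = e^(2πi/3) is a primitive cube root of unity, so K = Q(∛412, ω). Now [Q(∛412):Q] = 3 (since 412 is not a perfect cube, x^3 - 412 is irreducible) and [Q(ω):Q] = 2. Both 2 and 3 divide [K:Q], and [K:Q] ≤ 3·2 = 6, so [K:Q] = 6. (Equivalently: Q(∛412) ⊂ R but ω ∉ R, so [K : Q(∛412)] = 2.)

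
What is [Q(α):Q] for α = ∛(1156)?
[Q(α):Q] = 3

The minimal polynomial of α is x^3 - 1156, irreducible over Q since 1156 is not a perfect cube (so x^3 - 1156 has no rational root). Hence [Q(α):Q] = deg(m_α) = 3.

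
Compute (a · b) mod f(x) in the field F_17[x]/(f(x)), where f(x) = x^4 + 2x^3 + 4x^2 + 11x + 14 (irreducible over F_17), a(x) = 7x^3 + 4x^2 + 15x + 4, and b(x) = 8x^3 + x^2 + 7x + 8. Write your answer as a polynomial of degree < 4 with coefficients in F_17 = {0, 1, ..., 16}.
a · b ≡ 8x^3 + x^2 + 6x + 11 (mod f(x))

Multiply in F_17[x]: a(x)·b(x) = (7x^3 + 4x^2 + 15x + 4)·(8x^3 + x^2 + 7x + 8) = 5x^6 + 5x^5 + 3x^4 + 12x^3 + 5x^2 + 12x + 15. This has degree ≥ 4, so divide by f(x) over F_17: 5x^6 + 5x^5 + 3x^4 + 12x^3 + 5x^2 + 12x + 15 = (5x^2 + 12x + 10)·(x^4 + 2x^3 + 4x^2 + 11x + 14) + (8x^3 + x^2 + 6x + 11). Hence a·b ≡ 8x^3 + x^2 + 6x + 11 (mod f). (F_17[x]/(f) is a field with 17^4 = 83521 elements since f is irreducible of degree 4.)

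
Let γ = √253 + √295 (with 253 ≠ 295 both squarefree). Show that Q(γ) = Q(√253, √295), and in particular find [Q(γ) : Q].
[Q(γ) : Q] = 4 (equivalently, Q(γ) = Q(√253, √295))

Obviously Q(γ) ⊆ Q(√253, √295), and [Q(√253, √295):Q] = 4 (since 253, 295 are distinct squarefree integers > 1 with 74635 not a perfect square). To show equality we compute the minimal polynomial of γ. From γ = √253 + √295: γ^2 = 253 + 2√(74635) + 295 = 548 + 2√(74635), so γ^2 - 548 = 2√(74635); squaring, (γ^2 - 548)^2 = 4·74635, i.e. γ^4 - 1096γ^2 + 300304 - 298540 = 0, i.e. γ^4 - 1096γ^2 + 1764 = 0. So γ is a root of x^4 - 1096x^2 + 1764. This polynomial is irreducible over Q: it has no rational root (each ±√253 ± √295 is irrational), and any factorization into two quadratics over Q would force √(74635) ∈ Q (pairing opposite roots) or √253, √295 ∈ Q (other pairings), all impossible. Hence [Q(γ):Q] = 4 = [Q(√253, √295):Q], so Q(γ) = Q(√253, √295).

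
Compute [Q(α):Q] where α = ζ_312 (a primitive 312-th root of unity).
[Q(α):Q] = 96

The minimal polynomial of ζ_312 over Q is the 312-th cyclotomic polynomial Φ_312(x), which is irreducible over Q and has degree φ(312) = 96. Hence [Q(α):Q] = φ(312) = 96.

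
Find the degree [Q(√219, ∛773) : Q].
[Q(√219, ∛773) : Q] = 6

Let L = Q(√219, ∛773). Since Q(√219) ⊂ L and [Q(√219):Q] = 2, the tower law gives 2 | [L:Q]. Likewise Q(∛773) ⊂ L with [Q(∛773):Q] = 3 (because 773 is not a perfect cube), so 3 | [L:Q]. As gcd(2,3) = 1, [L:Q] is divisible by 6. Conversely L is generated over Q by √219 and ∛773, so [L:Q] ≤ 2·3 = 6. Therefore [Q(√219, ∛773) : Q] = 6.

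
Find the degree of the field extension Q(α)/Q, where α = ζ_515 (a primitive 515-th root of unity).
[Q(α):Q] = 408

The minimal polynomial of ζ_515 over Q is the 515-th cyclotomic polynomial Φ_515(x), which is irreducible over Q and has degree φ(515) = 408. Hence [Q(α):Q] = φ(515) = 408.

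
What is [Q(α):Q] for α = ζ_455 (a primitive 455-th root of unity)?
[Q(α):Q] = 288

The minimal polynomial of ζ_455 over Q is the 455-th cyclotomic polynomial Φ_455(x), which is irreducible over Q and has degree φ(455) = 288. Hence [Q(α):Q] = φ(455) = 288.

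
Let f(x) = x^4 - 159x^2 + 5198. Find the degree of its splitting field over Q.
[K : Q] = 4

Solving the quadratic in x^2: x^2 = (159 ± √(159^2 - 4·5198))/2 = (159 ± √4489)/2 = (159 ± 67)/2, giving x^2 = 113 or x^2 = 46. So f(x) = (x^2 - 113)(x^2 - 46) and the roots of f are ±√113, ±√46. Hence the splitting field is K = Q(√113, √46). Since 113 and 46 are distinct squarefree integers > 1, their product 5198 is not a perfect square, so √46 ∉ Q(√113). By the tower law [K:Q] = [Q(√113,√46):Q(√113)] · [Q(√113):Q] = 2 · 2 = 4.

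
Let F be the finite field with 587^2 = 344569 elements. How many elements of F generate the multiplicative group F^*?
There are φ(344568) = 98112 primitive elements

F_q^* is cyclic of order q - 1 = 344568. A cyclic group of order m has exactly φ(m) generators. Here m = 344568 = 2^3 · 3 · 7^2 · 293, so the number of primitive elements is φ(344568) = 98112.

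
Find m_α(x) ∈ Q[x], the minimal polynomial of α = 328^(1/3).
m_α(x) = x^3 - 328

α satisfies α^3 = 328, so x^3 - 328 annihilates α. By the rational root test, a rational root p/q (in lowest terms) of x^3 - 328 would satisfy p^3 = 328 q^3, forcing q = 1 and p^3 = 328; but 328 is not a perfect cube, contradiction. A monic cubic over Q with no rational root is irreducible (any nontrivial factorization would include a linear factor). Hence x^3 - 328 is the minimal polynomial of α, and in particular [Q(α):Q] = 3.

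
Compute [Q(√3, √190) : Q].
[Q(√3, √190) : Q] = 4

[Q(√3):Q] = 2 (min poly x^2 - 3, irreducible since 3 is squarefree > 1). For the top step, suppose √190 ∈ Q(√3), say √190 = c + d√3 with c, d ∈ Q. Squaring: 190 = c^2 + 3d^2 + 2cd√3. Since √3 ∉ Q this forces 2cd = 0. If d = 0 then √190 = c ∈ Q, contradicting 190 squarefree > 1. If c = 0 then 190 = 3d^2, so 3·190 = (3d)^2 is a perfect square in Q — but 3·190 = 570 is not a perfect square (since 3 and 190 are distinct squarefree integers). Contradiction. Hence √190 ∉ Q(√3), so x^2 - 190 stays irreducible over Q(√3) and [Q(√3, √190) : Q(√3)] = 2. By the tower law, [Q(√3, √190) : Q] = 2 · 2 = 4.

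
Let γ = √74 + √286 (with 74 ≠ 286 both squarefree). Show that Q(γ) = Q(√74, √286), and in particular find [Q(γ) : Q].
[Q(γ) : Q] = 4 (equivalently, Q(γ) = Q(√74, √286))

Obviously Q(γ) ⊆ Q(√74, √286), and [Q(√74, √286):Q] = 4 (since 74, 286 are distinct squarefree integers > 1 with 21164 not a perfect square). To show equality we compute the minimal polynomial of γ. From γ = √74 + √286: γ^2 = 74 + 2√(21164) + 286 = 360 + 2√(21164), so γ^2 - 360 = 2√(21164); squaring, (γ^2 - 360)^2 = 4·21164, i.e. γ^4 - 720γ^2 + 129600 - 84656 = 0, i.e. γ^4 - 720γ^2 + 44944 = 0. So γ is a root of x^4 - 720x^2 + 44944. This polynomial is irreducible over Q: it has no rational root (each ±√74 ± √286 is irrational), and any factorization into two quadratics over Q would force √(21164) ∈ Q (pairing opposite roots) or √74, √286 ∈ Q (other pairings), all impossible. Hence [Q(γ):Q] = 4 = [Q(√74, √286):Q], so Q(γ) = Q(√74, √286).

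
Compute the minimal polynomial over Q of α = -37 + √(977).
m_α(x) = x^2 + 74x + 392

From α + 37 = √(977), squaring gives (α + 37)^2 = 977, i.e. α^2 + 74α + 1369 = 977, so α^2 + 74α + 392 = 0. The discriminant of x^2 + 74x + 392 is (74)^2 - 4·(392) = 5476 - 1568 = 3908, and 4·(977) is not a perfect square in Q since 977 is squarefree and ≠ 1. Hence x^2 + 74x + 392 is irreducible over Q and is the minimal polynomial of α.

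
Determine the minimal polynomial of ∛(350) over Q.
m_α(x) = x^3 - 350

α satisfies α^3 = 350, so x^3 - 350 annihilates α. By the rational root test, a rational root p/q (in lowest terms) of x^3 - 350 would satisfy p^3 = 350 q^3, forcing q = 1 and p^3 = 350; but 350 is not a perfect cube, contradiction. A monic cubic over Q with no rational root is irreducible (any nontrivial factorization would include a linear factor). Hence x^3 - 350 is the minimal polynomial of α, and in particular [Q(α):Q] = 3.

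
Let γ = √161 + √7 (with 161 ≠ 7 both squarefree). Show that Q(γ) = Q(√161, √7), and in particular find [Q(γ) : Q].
[Q(γ) : Q] = 4 (equivalently, Q(γ) = Q(√161, √7))

Obviously Q(γ) ⊆ Q(√161, √7), and [Q(√161, √7):Q] = 4 (since 161, 7 are distinct squarefree integers > 1 with 1127 not a perfect square). To show equality we compute the minimal polynomial of γ. From γ = √161 + √7: γ^2 = 161 + 2√(1127) + 7 = 168 + 2√(1127), so γ^2 - 168 = 2√(1127); squaring, (γ^2 - 168)^2 = 4·1127, i.e. γ^4 - 336γ^2 + 28224 - 4508 = 0, i.e. γ^4 - 336γ^2 + 23716 = 0. So γ is a root of x^4 - 336x^2 + 23716. This polynomial is irreducible over Q: it has no rational root (each ±√161 ± √7 is irrational), and any factorization into two quadratics over Q would force √(1127) ∈ Q (pairing opposite roots) or √161, √7 ∈ Q (other pairings), all impossible. Hence [Q(γ):Q] = 4 = [Q(√161, √7):Q], so Q(γ) = Q(√161, √7).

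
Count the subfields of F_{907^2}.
F_{907^2} has 2 subfields

The subfields of F_{p^n} are exactly the fields F_{p^d} for d | n (each is the fixed field of the unique index-d subgroup of Gal(F_{p^n}/F_p) ≅ Z/nZ). The divisors of n = 2 are {1, 2}, giving 2 subfields: F_{907^1}, F_{907^2}.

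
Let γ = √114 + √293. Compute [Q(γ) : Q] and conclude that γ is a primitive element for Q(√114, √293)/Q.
[Q(γ) : Q] = 4 (equivalently, Q(γ) = Q(√114, √293))

Obviously Q(γ) ⊆ Q(√114, √293), and [Q(√114, √293):Q] = 4 (since 114, 293 are distinct squarefree integers > 1 with 33402 not a perfect square). To show equality we compute the minimal polynomial of γ. From γ = √114 + √293: γ^2 = 114 + 2√(33402) + 293 = 407 + 2√(33402), so γ^2 - 407 = 2√(33402); squaring, (γ^2 - 407)^2 = 4·33402, i.e. γ^4 - 814γ^2 + 165649 - 133608 = 0, i.e. γ^4 - 814γ^2 + 32041 = 0. So γ is a root of x^4 - 814x^2 + 32041. This polynomial is irreducible over Q: it has no rational root (each ±√114 ± √293 is irrational), and any factorization into two quadratics over Q would force √(33402) ∈ Q (pairing opposite roots) or √114, √293 ∈ Q (other pairings), all impossible. Hence [Q(γ):Q] = 4 = [Q(√114, √293):Q], so Q(γ) = Q(√114, √293).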